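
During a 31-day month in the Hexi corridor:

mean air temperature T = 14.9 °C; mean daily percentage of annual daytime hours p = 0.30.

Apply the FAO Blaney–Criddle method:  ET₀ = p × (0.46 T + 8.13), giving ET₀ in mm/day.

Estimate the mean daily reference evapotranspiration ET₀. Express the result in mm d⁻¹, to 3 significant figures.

ET₀ = 0.30 × (0.46 × 14.9 + 8.13) = 0.30 × 14.984 = 4.4952 mm/d

4.50 mm d⁻¹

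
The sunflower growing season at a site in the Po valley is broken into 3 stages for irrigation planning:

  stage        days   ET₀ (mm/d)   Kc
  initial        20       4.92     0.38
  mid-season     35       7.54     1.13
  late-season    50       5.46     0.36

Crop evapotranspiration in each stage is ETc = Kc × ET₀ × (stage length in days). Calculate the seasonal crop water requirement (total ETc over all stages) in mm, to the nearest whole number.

initial: 0.38 × 4.92 × 20 = 37.39 mm
mid-season: 1.13 × 7.54 × 35 = 298.21 mm
late-season: 0.36 × 5.46 × 50 = 98.28 mm
Seasonal total = 433.88 mm

434 mm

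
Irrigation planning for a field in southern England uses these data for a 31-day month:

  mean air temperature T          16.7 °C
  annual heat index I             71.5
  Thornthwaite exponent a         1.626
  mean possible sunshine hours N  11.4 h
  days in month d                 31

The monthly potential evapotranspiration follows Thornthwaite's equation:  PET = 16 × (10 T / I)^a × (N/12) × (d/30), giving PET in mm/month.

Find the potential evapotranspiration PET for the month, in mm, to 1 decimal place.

62.4 mm

10T/I = 10 × 16.7 / 71.5 = 2.3357
(10T/I)^a = 2.3357^1.626 = 3.9723
Uncorrected PET = 16 × 3.9723 = 63.557 mm
Correction = (N/12)(d/30) = (11.4/12)(31/30) = 0.9817
PET = 63.557 × 0.9817 = 62.394 mm/month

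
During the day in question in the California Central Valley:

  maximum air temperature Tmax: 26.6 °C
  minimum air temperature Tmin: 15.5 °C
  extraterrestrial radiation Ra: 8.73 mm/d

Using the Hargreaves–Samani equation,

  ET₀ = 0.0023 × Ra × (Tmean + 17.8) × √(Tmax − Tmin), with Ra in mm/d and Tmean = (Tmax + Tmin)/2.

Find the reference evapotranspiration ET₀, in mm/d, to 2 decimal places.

2.60 mm/d

Tmean = (26.6 + 15.5)/2 = 21.05 °C
ET₀ = 0.0023 × 8.73 × (21.05 + 17.8) × √11.1 = 0.0023 × 8.73 × 38.85 × 3.3317 = 2.5990 mm/d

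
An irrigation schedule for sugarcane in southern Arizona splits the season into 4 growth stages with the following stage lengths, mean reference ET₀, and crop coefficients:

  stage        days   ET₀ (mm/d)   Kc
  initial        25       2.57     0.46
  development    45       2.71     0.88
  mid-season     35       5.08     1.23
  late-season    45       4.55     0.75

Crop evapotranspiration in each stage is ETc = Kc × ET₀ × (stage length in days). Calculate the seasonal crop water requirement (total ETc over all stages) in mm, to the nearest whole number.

509 mm

initial: 0.46 × 2.57 × 25 = 29.56 mm
development: 0.88 × 2.71 × 45 = 107.32 mm
mid-season: 1.23 × 5.08 × 35 = 218.69 mm
late-season: 0.75 × 4.55 × 45 = 153.56 mm
Seasonal total = 509.13 mm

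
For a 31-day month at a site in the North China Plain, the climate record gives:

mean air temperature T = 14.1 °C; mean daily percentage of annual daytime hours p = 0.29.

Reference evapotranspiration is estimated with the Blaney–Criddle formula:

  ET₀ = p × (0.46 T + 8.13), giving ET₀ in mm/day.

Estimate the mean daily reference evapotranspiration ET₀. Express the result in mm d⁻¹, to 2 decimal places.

ET₀ = 0.29 × (0.46 × 14.1 + 8.13) = 0.29 × 14.616 = 4.2386 mm/d

4.24 mm d⁻¹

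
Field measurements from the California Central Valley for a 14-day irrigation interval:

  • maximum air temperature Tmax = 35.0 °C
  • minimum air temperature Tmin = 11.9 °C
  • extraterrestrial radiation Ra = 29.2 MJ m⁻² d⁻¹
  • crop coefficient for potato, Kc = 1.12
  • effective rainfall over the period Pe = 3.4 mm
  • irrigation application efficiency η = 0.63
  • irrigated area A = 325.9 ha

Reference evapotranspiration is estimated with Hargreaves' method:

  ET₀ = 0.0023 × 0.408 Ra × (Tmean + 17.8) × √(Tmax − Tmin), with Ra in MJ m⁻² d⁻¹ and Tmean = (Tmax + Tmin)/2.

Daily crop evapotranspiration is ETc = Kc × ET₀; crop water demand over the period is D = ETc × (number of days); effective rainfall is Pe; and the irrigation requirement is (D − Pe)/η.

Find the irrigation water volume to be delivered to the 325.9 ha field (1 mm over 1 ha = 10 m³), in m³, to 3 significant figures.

Tmean = (35.0 + 11.9)/2 = 23.45 °C
0.408 Ra = 0.408 × 29.2 = 11.9136 mm/d equivalent
ET₀ = 0.0023 × 11.9136 × (23.45 + 17.8) × √23.1 = 0.0023 × 11.9136 × 41.25 × 4.8062 = 5.4325 mm/d
ETc = Kc × ET₀ = 1.12 × 5.4325 = 6.0844 mm/d
Crop demand D = ETc × 14 d = 6.0844 × 14 = 85.182 mm
D − Pe = 85.182 − 3.4 = 81.782 mm
Gross irrigation = 81.782 / 0.63 = 129.813 mm
Volume = 129.813 mm × 325.9 ha × 10 = 423060.6 m³

423000 m³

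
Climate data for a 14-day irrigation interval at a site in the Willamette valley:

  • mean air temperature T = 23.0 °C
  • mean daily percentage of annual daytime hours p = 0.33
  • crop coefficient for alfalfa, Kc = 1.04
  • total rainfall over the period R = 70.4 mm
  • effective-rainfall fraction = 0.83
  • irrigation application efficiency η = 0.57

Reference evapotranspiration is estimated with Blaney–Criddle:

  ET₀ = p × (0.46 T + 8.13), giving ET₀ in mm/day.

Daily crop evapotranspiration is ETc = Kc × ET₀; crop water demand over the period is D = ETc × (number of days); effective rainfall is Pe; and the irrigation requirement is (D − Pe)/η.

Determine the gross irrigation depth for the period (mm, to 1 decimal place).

ET₀ = 0.33 × (0.46 × 23.0 + 8.13) = 0.33 × 18.710 = 6.1743 mm/d
ETc = Kc × ET₀ = 1.04 × 6.1743 = 6.4213 mm/d
Crop demand D = ETc × 14 d = 6.4213 × 14 = 89.898 mm
Pe = 0.83 × 70.4 = 58.432 mm
D − Pe = 89.898 − 58.432 = 31.466 mm
Gross irrigation = 31.466 / 0.57 = 55.204 mm

55.2 mm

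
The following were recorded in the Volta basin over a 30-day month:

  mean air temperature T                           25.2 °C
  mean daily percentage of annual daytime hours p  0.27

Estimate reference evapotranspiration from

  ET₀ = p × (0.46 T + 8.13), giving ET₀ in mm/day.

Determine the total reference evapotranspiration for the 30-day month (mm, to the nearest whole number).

ET₀ = 0.27 × (0.46 × 25.2 + 8.13) = 0.27 × 19.722 = 5.3249 mm/d
Monthly total = 5.3249 × 30 = 159.747 mm

160 mm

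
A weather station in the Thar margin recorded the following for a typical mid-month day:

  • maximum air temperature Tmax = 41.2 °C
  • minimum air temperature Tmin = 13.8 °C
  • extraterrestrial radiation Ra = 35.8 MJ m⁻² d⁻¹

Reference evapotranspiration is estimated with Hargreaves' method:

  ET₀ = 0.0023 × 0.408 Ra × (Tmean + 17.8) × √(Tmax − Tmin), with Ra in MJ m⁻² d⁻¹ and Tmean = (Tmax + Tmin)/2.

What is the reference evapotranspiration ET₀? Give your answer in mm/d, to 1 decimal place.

Tmean = (41.2 + 13.8)/2 = 27.50 °C
0.408 Ra = 0.408 × 35.8 = 14.6064 mm/d equivalent
ET₀ = 0.0023 × 14.6064 × (27.50 + 17.8) × √27.4 = 0.0023 × 14.6064 × 45.30 × 5.2345 = 7.9661 mm/d

8.0 mm/d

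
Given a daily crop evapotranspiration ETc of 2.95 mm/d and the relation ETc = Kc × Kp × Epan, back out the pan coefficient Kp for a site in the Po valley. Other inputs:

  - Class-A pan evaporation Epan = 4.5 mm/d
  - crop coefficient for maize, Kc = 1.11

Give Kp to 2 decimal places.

0.59

ETc = Kc × Kp × Epan  ⇒  Kp = ETc / (Kc × Epan)
Kp = 2.95 / (1.11 × 4.5) = 2.95 / 4.995 = 0.5906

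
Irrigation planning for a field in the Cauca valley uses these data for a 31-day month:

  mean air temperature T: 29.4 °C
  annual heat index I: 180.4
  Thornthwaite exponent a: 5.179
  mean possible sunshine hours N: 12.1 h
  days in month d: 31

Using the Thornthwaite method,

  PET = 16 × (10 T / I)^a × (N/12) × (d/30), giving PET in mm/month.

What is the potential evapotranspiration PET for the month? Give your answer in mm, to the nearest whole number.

10T/I = 10 × 29.4 / 180.4 = 1.6297
(10T/I)^a = 1.6297^5.179 = 12.5460
Uncorrected PET = 16 × 12.5460 = 200.736 mm
Correction = (N/12)(d/30) = (12.1/12)(31/30) = 1.0419
PET = 200.736 × 1.0419 = 209.147 mm/month

209 mm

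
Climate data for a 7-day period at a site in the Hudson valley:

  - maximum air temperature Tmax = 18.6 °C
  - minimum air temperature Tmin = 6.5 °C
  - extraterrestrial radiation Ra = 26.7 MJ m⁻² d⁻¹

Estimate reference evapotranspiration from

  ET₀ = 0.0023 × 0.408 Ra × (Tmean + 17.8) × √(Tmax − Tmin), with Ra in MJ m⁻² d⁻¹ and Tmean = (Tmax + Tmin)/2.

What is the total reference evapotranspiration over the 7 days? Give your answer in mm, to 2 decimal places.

Tmean = (18.6 + 6.5)/2 = 12.55 °C
0.408 Ra = 0.408 × 26.7 = 10.8936 mm/d equivalent
ET₀ = 0.0023 × 10.8936 × (12.55 + 17.8) × √12.1 = 0.0023 × 10.8936 × 30.35 × 3.4785 = 2.6451 mm/d
Over 7 days: 2.6451 × 7 = 18.516 mm

18.52 mm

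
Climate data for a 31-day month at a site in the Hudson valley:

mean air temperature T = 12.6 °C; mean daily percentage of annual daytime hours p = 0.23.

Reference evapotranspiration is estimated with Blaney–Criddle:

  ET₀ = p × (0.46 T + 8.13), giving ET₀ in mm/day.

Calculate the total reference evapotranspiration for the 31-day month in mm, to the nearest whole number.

99 mm

ET₀ = 0.23 × (0.46 × 12.6 + 8.13) = 0.23 × 13.926 = 3.2030 mm/d
Monthly total = 3.2030 × 31 = 99.293 mm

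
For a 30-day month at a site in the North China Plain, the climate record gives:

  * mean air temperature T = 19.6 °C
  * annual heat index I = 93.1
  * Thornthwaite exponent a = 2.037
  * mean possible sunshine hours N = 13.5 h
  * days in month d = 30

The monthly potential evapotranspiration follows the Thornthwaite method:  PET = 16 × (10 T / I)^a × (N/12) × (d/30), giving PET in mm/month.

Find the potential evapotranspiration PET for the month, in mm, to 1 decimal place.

10T/I = 10 × 19.6 / 93.1 = 2.1053
(10T/I)^a = 2.1053^2.037 = 4.5561
Uncorrected PET = 16 × 4.5561 = 72.898 mm
Correction = (N/12)(d/30) = (13.5/12)(30/30) = 1.1250
PET = 72.898 × 1.1250 = 82.010 mm/month

82.0 mm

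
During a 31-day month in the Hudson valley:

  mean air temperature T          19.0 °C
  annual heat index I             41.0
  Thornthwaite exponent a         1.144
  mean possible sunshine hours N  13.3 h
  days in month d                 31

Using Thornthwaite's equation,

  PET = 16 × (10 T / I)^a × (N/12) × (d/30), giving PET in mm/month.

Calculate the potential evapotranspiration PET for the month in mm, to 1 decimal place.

10T/I = 10 × 19.0 / 41.0 = 4.6341
(10T/I)^a = 4.6341^1.144 = 5.7792
Uncorrected PET = 16 × 5.7792 = 92.467 mm
Correction = (N/12)(d/30) = (13.3/12)(31/30) = 1.1453
PET = 92.467 × 1.1453 = 105.902 mm/month

105.9 mm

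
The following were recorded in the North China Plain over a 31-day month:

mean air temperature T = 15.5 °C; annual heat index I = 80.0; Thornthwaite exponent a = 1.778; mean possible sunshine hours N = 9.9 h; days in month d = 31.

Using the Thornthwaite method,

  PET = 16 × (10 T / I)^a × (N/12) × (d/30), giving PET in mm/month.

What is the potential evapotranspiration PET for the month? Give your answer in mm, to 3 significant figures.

10T/I = 10 × 15.5 / 80.0 = 1.9375
(10T/I)^a = 1.9375^1.778 = 3.2413
Uncorrected PET = 16 × 3.2413 = 51.861 mm
Correction = (N/12)(d/30) = (9.9/12)(31/30) = 0.8525
PET = 51.861 × 0.8525 = 44.212 mm/month

44.2 mm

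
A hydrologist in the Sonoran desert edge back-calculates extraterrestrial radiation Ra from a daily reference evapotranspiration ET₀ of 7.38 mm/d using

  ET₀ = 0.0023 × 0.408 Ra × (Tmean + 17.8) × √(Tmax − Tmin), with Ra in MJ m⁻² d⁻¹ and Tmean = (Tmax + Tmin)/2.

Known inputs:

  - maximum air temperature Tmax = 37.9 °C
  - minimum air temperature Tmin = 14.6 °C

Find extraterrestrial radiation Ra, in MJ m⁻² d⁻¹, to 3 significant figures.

Tmean = (37.9+14.6)/2 = 26.25 °C; ΔT = 23.3
Ra = ET₀ / [0.0023 × 0.408 × (Tmean+17.8) × √ΔT]
   = 7.38 / (0.0023 × 0.408 × 44.05 × 4.8270) = 36.987 MJ m⁻² d⁻¹

37.0 MJ m⁻² d⁻¹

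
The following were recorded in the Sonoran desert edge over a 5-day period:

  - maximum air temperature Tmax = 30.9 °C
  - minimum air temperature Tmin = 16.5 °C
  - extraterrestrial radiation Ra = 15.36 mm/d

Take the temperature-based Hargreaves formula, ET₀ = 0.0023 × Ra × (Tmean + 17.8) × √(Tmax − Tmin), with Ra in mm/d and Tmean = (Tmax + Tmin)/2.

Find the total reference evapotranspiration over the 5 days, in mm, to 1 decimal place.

Tmean = (30.9 + 16.5)/2 = 23.70 °C
ET₀ = 0.0023 × 15.36 × (23.70 + 17.8) × √14.4 = 0.0023 × 15.36 × 41.50 × 3.7947 = 5.5635 mm/d
Over 5 days: 5.5635 × 5 = 27.818 mm

27.8 mm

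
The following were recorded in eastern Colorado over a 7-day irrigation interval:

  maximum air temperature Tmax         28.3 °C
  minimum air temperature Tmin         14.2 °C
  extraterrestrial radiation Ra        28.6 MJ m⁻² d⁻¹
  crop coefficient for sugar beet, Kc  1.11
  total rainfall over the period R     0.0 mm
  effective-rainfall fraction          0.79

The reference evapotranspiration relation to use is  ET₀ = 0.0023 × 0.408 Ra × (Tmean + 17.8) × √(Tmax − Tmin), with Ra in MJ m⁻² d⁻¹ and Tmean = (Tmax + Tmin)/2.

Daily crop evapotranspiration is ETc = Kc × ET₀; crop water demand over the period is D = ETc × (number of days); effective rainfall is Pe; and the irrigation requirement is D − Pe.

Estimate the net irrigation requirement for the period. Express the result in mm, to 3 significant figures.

Tmean = (28.3 + 14.2)/2 = 21.25 °C
0.408 Ra = 0.408 × 28.6 = 11.6688 mm/d equivalent
ET₀ = 0.0023 × 11.6688 × (21.25 + 17.8) × √14.1 = 0.0023 × 11.6688 × 39.05 × 3.7550 = 3.9354 mm/d
ETc = Kc × ET₀ = 1.11 × 3.9354 = 4.3683 mm/d
Crop demand D = ETc × 7 d = 4.3683 × 7 = 30.578 mm
Pe = 0.79 × 0.0 = 0.000 mm
D − Pe = 30.578 − 0.000 = 30.578 mm

30.6 mm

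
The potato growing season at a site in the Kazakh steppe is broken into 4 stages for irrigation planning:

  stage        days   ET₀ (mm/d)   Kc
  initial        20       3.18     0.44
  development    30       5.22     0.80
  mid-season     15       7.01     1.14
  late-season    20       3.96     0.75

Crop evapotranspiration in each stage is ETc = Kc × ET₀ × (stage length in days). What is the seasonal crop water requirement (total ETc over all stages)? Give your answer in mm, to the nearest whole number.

initial: 0.44 × 3.18 × 20 = 27.98 mm
development: 0.80 × 5.22 × 30 = 125.28 mm
mid-season: 1.14 × 7.01 × 15 = 119.87 mm
late-season: 0.75 × 3.96 × 20 = 59.40 mm
Seasonal total = 332.53 mm

333 mm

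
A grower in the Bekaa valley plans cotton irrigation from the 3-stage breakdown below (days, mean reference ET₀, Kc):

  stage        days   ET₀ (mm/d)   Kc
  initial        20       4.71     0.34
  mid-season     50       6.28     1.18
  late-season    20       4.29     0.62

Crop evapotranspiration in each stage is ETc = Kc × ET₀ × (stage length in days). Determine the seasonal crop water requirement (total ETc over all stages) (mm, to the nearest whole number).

456 mm

initial: 0.34 × 4.71 × 20 = 32.03 mm
mid-season: 1.18 × 6.28 × 50 = 370.52 mm
late-season: 0.62 × 4.29 × 20 = 53.20 mm
Seasonal total = 455.75 mm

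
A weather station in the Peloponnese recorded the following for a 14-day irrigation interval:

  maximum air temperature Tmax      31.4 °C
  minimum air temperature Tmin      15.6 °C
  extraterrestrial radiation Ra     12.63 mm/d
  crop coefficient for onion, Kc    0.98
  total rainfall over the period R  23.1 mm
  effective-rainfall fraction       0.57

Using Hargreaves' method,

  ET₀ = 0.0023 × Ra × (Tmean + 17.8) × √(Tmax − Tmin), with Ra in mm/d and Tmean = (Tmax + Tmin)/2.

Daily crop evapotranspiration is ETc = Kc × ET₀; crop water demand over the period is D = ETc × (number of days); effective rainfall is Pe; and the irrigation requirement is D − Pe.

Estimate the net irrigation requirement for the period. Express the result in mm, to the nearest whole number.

Tmean = (31.4 + 15.6)/2 = 23.50 °C
ET₀ = 0.0023 × 12.63 × (23.50 + 17.8) × √15.8 = 0.0023 × 12.63 × 41.30 × 3.9749 = 4.7688 mm/d
ETc = Kc × ET₀ = 0.98 × 4.7688 = 4.6734 mm/d
Crop demand D = ETc × 14 d = 4.6734 × 14 = 65.428 mm
Pe = 0.57 × 23.1 = 13.167 mm
D − Pe = 65.428 − 13.167 = 52.261 mm

52 mm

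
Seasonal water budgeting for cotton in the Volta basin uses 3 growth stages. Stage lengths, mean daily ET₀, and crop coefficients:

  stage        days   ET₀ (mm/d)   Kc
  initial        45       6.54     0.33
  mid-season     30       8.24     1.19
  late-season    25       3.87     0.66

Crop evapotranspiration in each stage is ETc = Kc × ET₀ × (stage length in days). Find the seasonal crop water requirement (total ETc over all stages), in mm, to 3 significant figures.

455 mm

initial: 0.33 × 6.54 × 45 = 97.12 mm
mid-season: 1.19 × 8.24 × 30 = 294.17 mm
late-season: 0.66 × 3.87 × 25 = 63.86 mm
Seasonal total = 455.15 mm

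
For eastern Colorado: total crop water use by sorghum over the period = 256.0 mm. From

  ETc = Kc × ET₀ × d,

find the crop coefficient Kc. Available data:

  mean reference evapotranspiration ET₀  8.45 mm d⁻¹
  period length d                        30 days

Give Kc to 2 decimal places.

ETc = Kc × ET₀ × d  ⇒  Kc = ETc / (ET₀ × d)
Kc = 256.0 / (8.45 × 30) = 256.0 / 253.50 = 1.0099

1.01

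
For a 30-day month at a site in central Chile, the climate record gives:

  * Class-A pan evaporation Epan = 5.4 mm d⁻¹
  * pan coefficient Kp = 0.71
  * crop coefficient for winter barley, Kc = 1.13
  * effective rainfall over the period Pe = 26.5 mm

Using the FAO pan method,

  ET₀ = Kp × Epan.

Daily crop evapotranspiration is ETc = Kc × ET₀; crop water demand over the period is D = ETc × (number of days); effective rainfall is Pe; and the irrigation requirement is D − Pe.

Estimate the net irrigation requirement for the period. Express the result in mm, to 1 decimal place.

103.5 mm

ET₀ = 0.71 × 5.4 = 3.8340 mm/d
ETc = Kc × ET₀ = 1.13 × 3.8340 = 4.3324 mm/d
Crop demand D = ETc × 30 d = 4.3324 × 30 = 129.972 mm
D − Pe = 129.972 − 26.5 = 103.472 mm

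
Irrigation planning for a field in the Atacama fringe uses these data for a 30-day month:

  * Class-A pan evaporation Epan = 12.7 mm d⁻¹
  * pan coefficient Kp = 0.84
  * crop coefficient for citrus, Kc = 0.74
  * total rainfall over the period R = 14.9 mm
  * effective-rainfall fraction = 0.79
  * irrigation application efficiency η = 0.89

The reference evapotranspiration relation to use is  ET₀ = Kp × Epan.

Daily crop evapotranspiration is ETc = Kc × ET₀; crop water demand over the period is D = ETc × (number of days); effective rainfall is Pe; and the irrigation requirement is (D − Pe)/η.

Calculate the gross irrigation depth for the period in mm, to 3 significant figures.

ET₀ = 0.84 × 12.7 = 10.6680 mm/d
ETc = Kc × ET₀ = 0.74 × 10.6680 = 7.8943 mm/d
Crop demand D = ETc × 30 d = 7.8943 × 30 = 236.829 mm
Pe = 0.79 × 14.9 = 11.771 mm
D − Pe = 236.829 − 11.771 = 225.058 mm
Gross irrigation = 225.058 / 0.89 = 252.874 mm

253 mm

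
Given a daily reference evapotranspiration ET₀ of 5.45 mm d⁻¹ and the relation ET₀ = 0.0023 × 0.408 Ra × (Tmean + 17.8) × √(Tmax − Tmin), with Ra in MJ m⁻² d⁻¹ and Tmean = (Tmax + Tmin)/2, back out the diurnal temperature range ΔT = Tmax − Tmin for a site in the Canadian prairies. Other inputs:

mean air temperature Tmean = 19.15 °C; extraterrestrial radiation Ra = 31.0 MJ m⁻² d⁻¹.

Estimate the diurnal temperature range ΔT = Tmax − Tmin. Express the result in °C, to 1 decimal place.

√ΔT = ET₀ / [0.0023 × 0.408 × Ra × (Tmean+17.8)] = 5.45 / (0.0023 × 12.6480 × 36.95) = 5.0703
ΔT = 5.0703² = 25.708 °C

25.7 °C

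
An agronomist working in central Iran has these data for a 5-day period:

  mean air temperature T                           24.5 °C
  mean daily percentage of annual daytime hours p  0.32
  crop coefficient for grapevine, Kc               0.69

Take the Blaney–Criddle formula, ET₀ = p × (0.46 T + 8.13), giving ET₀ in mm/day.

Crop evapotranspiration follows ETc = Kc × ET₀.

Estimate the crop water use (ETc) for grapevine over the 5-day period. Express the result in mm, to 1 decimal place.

21.4 mm

ET₀ = 0.32 × (0.46 × 24.5 + 8.13) = 0.32 × 19.400 = 6.2080 mm/d
ETc = Kc × ET₀ = 0.69 × 6.2080 = 4.2835 mm/d
Over 5 days: 4.2835 × 5 = 21.418 mm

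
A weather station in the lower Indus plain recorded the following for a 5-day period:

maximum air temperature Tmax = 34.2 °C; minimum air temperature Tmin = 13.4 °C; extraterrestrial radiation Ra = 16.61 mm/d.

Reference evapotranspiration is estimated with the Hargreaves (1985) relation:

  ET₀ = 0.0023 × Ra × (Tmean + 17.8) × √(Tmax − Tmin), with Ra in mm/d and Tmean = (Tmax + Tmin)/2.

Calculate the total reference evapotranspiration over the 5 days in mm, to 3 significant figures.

36.2 mm

Tmean = (34.2 + 13.4)/2 = 23.80 °C
ET₀ = 0.0023 × 16.61 × (23.80 + 17.8) × √20.8 = 0.0023 × 16.61 × 41.60 × 4.5607 = 7.2481 mm/d
Over 5 days: 7.2481 × 5 = 36.241 mm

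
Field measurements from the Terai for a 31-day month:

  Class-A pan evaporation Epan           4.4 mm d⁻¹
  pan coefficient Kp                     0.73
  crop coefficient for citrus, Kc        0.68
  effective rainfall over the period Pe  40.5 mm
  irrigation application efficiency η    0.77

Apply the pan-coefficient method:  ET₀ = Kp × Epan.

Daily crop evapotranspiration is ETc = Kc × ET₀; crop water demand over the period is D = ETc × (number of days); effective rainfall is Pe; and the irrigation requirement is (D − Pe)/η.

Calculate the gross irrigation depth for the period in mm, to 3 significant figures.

35.3 mm

ET₀ = 0.73 × 4.4 = 3.2120 mm/d
ETc = Kc × ET₀ = 0.68 × 3.2120 = 2.1842 mm/d
Crop demand D = ETc × 31 d = 2.1842 × 31 = 67.710 mm
D − Pe = 67.710 − 40.5 = 27.210 mm
Gross irrigation = 27.210 / 0.77 = 35.338 mm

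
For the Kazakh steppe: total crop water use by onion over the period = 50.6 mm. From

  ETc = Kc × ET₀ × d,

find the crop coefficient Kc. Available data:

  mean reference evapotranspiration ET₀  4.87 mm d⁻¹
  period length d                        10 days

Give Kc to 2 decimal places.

ETc = Kc × ET₀ × d  ⇒  Kc = ETc / (ET₀ × d)
Kc = 50.6 / (4.87 × 10) = 50.6 / 48.70 = 1.0390

1.04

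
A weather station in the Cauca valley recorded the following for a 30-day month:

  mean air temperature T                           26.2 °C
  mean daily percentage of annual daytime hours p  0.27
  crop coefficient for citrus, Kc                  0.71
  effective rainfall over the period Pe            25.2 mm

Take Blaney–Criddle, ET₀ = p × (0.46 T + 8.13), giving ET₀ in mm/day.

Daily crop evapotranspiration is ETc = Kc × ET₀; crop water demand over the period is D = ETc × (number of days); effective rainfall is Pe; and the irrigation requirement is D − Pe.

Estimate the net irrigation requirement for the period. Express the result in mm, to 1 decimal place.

90.9 mm

ET₀ = 0.27 × (0.46 × 26.2 + 8.13) = 0.27 × 20.182 = 5.4491 mm/d
ETc = Kc × ET₀ = 0.71 × 5.4491 = 3.8689 mm/d
Crop demand D = ETc × 30 d = 3.8689 × 30 = 116.067 mm
D − Pe = 116.067 − 25.2 = 90.867 mm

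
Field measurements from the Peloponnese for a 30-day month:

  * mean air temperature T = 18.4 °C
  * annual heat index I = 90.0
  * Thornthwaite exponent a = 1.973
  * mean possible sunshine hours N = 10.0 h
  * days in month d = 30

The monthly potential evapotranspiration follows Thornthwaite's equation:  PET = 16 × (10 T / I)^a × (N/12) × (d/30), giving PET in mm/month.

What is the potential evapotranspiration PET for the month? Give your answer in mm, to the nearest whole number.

10T/I = 10 × 18.4 / 90.0 = 2.0444
(10T/I)^a = 2.0444^1.973 = 4.0996
Uncorrected PET = 16 × 4.0996 = 65.594 mm
Correction = (N/12)(d/30) = (10.0/12)(30/30) = 0.8333
PET = 65.594 × 0.8333 = 54.659 mm/month

55 mm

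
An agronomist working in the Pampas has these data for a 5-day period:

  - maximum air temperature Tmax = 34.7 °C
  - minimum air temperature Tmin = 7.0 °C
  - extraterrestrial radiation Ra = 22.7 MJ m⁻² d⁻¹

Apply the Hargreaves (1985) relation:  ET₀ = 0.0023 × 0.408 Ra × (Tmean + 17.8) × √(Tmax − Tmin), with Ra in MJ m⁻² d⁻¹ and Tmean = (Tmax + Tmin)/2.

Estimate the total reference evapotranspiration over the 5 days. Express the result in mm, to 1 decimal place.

21.7 mm

Tmean = (34.7 + 7.0)/2 = 20.85 °C
0.408 Ra = 0.408 × 22.7 = 9.2616 mm/d equivalent
ET₀ = 0.0023 × 9.2616 × (20.85 + 17.8) × √27.7 = 0.0023 × 9.2616 × 38.65 × 5.2631 = 4.3332 mm/d
Over 5 days: 4.3332 × 5 = 21.666 mm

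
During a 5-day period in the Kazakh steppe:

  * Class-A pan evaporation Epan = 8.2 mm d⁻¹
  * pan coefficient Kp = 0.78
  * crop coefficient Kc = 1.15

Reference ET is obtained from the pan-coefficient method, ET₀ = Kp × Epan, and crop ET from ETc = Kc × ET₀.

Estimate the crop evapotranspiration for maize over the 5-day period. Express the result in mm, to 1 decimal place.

36.8 mm

ET₀ = 0.78 × 8.2 = 6.3960 mm/d
ETc = Kc × ET₀ = 1.15 × 6.3960 = 7.3554 mm/d
Over 5 days: 7.3554 × 5 = 36.777 mm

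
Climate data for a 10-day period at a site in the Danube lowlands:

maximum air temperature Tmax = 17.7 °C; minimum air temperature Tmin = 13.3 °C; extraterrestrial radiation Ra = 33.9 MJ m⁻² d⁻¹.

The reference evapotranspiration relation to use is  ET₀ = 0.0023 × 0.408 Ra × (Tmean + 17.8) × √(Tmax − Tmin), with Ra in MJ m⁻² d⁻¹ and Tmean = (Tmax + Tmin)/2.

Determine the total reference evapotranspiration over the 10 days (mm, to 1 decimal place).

Tmean = (17.7 + 13.3)/2 = 15.50 °C
0.408 Ra = 0.408 × 33.9 = 13.8312 mm/d equivalent
ET₀ = 0.0023 × 13.8312 × (15.50 + 17.8) × √4.4 = 0.0023 × 13.8312 × 33.30 × 2.0976 = 2.2221 mm/d
Over 10 days: 2.2221 × 10 = 22.221 mm

22.2 mm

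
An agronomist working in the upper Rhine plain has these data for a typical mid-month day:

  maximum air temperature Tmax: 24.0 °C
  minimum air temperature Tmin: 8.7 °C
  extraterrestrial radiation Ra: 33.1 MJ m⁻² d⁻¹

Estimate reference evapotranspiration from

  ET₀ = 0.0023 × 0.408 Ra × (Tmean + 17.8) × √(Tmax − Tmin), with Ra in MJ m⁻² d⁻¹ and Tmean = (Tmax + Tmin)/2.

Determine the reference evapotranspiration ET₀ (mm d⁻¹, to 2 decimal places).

4.15 mm d⁻¹

Tmean = (24.0 + 8.7)/2 = 16.35 °C
0.408 Ra = 0.408 × 33.1 = 13.5048 mm/d equivalent
ET₀ = 0.0023 × 13.5048 × (16.35 + 17.8) × √15.3 = 0.0023 × 13.5048 × 34.15 × 3.9115 = 4.1491 mm/d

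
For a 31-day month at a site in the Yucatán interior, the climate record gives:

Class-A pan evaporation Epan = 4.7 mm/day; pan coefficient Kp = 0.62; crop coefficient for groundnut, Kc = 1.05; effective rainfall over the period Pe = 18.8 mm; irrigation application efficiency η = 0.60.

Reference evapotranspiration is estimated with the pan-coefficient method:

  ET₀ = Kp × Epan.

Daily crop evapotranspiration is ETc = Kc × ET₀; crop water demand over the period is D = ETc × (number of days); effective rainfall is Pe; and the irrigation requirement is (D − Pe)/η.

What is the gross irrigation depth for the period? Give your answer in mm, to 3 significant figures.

ET₀ = 0.62 × 4.7 = 2.9140 mm/d
ETc = Kc × ET₀ = 1.05 × 2.9140 = 3.0597 mm/d
Crop demand D = ETc × 31 d = 3.0597 × 31 = 94.851 mm
D − Pe = 94.851 − 18.8 = 76.051 mm
Gross irrigation = 76.051 / 0.60 = 126.752 mm

127 mm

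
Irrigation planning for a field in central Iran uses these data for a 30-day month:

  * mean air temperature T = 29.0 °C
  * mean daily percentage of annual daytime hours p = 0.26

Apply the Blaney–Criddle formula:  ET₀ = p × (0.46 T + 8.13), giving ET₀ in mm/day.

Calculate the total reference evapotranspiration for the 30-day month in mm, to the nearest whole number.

167 mm

ET₀ = 0.26 × (0.46 × 29.0 + 8.13) = 0.26 × 21.470 = 5.5822 mm/d
Monthly total = 5.5822 × 30 = 167.466 mm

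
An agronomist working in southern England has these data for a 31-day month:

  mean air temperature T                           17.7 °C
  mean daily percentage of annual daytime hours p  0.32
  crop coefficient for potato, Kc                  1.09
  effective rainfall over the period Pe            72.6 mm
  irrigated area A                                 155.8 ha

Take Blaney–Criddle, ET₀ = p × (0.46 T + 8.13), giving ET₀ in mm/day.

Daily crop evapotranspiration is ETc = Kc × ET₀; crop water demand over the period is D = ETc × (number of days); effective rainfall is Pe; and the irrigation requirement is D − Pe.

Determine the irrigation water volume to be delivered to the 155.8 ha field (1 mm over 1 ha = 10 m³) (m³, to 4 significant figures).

161000 m³

ET₀ = 0.32 × (0.46 × 17.7 + 8.13) = 0.32 × 16.272 = 5.2070 mm/d
ETc = Kc × ET₀ = 1.09 × 5.2070 = 5.6756 mm/d
Crop demand D = ETc × 31 d = 5.6756 × 31 = 175.944 mm
D − Pe = 175.944 − 72.6 = 103.344 mm
Volume = 103.344 mm × 155.8 ha × 10 = 161010.0 m³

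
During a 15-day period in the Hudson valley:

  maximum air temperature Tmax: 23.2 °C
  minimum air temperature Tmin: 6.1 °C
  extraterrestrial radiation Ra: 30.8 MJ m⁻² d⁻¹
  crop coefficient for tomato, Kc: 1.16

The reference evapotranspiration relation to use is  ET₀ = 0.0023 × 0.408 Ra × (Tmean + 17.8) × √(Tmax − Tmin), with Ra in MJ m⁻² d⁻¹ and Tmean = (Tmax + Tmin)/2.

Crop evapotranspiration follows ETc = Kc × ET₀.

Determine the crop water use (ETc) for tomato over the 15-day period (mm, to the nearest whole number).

Tmean = (23.2 + 6.1)/2 = 14.65 °C
0.408 Ra = 0.408 × 30.8 = 12.5664 mm/d equivalent
ET₀ = 0.0023 × 12.5664 × (14.65 + 17.8) × √17.1 = 0.0023 × 12.5664 × 32.45 × 4.1352 = 3.8784 mm/d
ETc = Kc × ET₀ = 1.16 × 3.8784 = 4.4989 mm/d
Over 15 days: 4.4989 × 15 = 67.484 mm

67 mm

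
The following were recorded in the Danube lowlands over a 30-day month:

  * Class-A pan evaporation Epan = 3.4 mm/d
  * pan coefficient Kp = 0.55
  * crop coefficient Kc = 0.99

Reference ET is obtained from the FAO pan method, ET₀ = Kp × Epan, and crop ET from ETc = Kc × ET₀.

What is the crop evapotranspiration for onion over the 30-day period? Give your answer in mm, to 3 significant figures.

ET₀ = 0.55 × 3.4 = 1.8700 mm/d
ETc = Kc × ET₀ = 0.99 × 1.8700 = 1.8513 mm/d
Over 30 days: 1.8513 × 30 = 55.539 mm

55.5 mm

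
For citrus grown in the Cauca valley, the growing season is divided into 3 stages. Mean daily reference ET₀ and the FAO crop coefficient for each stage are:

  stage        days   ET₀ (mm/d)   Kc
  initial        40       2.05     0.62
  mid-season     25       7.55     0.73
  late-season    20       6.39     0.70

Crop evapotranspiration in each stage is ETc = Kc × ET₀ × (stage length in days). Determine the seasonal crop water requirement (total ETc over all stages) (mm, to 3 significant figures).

278 mm

initial: 0.62 × 2.05 × 40 = 50.84 mm
mid-season: 0.73 × 7.55 × 25 = 137.79 mm
late-season: 0.70 × 6.39 × 20 = 89.46 mm
Seasonal total = 278.09 mm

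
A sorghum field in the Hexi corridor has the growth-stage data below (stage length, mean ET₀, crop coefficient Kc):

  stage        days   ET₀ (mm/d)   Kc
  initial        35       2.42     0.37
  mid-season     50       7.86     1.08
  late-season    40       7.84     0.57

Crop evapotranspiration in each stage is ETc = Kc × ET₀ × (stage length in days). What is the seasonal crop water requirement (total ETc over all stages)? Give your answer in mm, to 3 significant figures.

initial: 0.37 × 2.42 × 35 = 31.34 mm
mid-season: 1.08 × 7.86 × 50 = 424.44 mm
late-season: 0.57 × 7.84 × 40 = 178.75 mm
Seasonal total = 634.53 mm

635 mm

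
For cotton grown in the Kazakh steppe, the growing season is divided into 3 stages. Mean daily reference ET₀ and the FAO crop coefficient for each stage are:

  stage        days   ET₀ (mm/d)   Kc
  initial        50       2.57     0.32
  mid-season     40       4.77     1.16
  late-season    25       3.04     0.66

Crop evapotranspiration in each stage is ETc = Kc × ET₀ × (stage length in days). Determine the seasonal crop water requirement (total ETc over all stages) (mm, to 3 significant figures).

initial: 0.32 × 2.57 × 50 = 41.12 mm
mid-season: 1.16 × 4.77 × 40 = 221.33 mm
late-season: 0.66 × 3.04 × 25 = 50.16 mm
Seasonal total = 312.61 mm

313 mm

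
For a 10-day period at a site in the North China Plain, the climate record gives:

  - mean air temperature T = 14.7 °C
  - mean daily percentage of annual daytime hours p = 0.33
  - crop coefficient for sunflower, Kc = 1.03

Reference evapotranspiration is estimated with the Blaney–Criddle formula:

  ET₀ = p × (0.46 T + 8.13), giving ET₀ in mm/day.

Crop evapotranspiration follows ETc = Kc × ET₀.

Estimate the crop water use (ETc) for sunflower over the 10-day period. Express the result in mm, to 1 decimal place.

50.6 mm

ET₀ = 0.33 × (0.46 × 14.7 + 8.13) = 0.33 × 14.892 = 4.9144 mm/d
ETc = Kc × ET₀ = 1.03 × 4.9144 = 5.0618 mm/d
Over 10 days: 5.0618 × 10 = 50.618 mm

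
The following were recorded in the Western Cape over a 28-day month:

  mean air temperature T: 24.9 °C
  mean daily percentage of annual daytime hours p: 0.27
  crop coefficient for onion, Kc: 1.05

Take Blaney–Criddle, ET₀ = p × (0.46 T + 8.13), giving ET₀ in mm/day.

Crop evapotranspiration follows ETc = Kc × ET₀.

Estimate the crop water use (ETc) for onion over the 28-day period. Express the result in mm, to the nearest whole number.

155 mm

ET₀ = 0.27 × (0.46 × 24.9 + 8.13) = 0.27 × 19.584 = 5.2877 mm/d
ETc = Kc × ET₀ = 1.05 × 5.2877 = 5.5521 mm/d
Over 28 days: 5.5521 × 28 = 155.459 mm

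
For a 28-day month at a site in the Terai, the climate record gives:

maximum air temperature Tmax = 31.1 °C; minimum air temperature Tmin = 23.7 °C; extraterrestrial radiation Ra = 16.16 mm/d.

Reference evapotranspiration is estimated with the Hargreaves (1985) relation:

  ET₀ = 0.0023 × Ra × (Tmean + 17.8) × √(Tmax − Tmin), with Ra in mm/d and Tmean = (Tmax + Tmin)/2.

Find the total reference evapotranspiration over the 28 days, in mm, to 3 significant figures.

128 mm

Tmean = (31.1 + 23.7)/2 = 27.40 °C
ET₀ = 0.0023 × 16.16 × (27.40 + 17.8) × √7.4 = 0.0023 × 16.16 × 45.20 × 2.7203 = 4.5701 mm/d
Over 28 days: 4.5701 × 28 = 127.963 mm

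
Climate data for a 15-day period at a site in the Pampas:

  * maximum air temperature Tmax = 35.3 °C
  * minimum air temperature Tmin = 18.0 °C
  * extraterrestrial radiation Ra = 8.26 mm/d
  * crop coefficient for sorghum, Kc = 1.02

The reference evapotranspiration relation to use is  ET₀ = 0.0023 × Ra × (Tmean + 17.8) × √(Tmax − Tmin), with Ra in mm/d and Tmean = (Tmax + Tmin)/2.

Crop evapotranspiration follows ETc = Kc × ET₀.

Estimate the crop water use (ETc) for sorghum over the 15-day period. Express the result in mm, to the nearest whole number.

54 mm

Tmean = (35.3 + 18.0)/2 = 26.65 °C
ET₀ = 0.0023 × 8.26 × (26.65 + 17.8) × √17.3 = 0.0023 × 8.26 × 44.45 × 4.1593 = 3.5124 mm/d
ETc = Kc × ET₀ = 1.02 × 3.5124 = 3.5826 mm/d
Over 15 days: 3.5826 × 15 = 53.739 mm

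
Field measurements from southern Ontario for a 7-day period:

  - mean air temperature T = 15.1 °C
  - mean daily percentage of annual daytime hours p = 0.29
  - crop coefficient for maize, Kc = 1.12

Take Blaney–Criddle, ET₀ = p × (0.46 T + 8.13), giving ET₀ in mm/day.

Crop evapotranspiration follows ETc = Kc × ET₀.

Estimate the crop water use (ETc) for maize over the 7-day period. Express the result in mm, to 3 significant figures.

34.3 mm

ET₀ = 0.29 × (0.46 × 15.1 + 8.13) = 0.29 × 15.076 = 4.3720 mm/d
ETc = Kc × ET₀ = 1.12 × 4.3720 = 4.8966 mm/d
Over 7 days: 4.8966 × 7 = 34.276 mm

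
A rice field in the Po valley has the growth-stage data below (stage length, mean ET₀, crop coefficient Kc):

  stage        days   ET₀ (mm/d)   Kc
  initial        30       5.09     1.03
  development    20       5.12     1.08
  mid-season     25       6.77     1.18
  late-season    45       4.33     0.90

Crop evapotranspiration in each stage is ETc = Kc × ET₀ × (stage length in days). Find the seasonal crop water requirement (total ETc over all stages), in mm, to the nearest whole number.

643 mm

initial: 1.03 × 5.09 × 30 = 157.28 mm
development: 1.08 × 5.12 × 20 = 110.59 mm
mid-season: 1.18 × 6.77 × 25 = 199.72 mm
late-season: 0.90 × 4.33 × 45 = 175.37 mm
Seasonal total = 642.96 mm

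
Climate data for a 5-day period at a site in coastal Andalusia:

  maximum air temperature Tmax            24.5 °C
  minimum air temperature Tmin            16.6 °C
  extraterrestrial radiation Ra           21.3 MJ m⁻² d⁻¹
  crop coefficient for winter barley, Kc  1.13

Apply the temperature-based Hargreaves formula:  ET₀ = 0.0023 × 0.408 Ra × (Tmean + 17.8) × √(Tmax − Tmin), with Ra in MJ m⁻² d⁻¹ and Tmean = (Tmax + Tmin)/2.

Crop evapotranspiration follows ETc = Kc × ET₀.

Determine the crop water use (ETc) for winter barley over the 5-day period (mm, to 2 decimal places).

12.17 mm

Tmean = (24.5 + 16.6)/2 = 20.55 °C
0.408 Ra = 0.408 × 21.3 = 8.6904 mm/d equivalent
ET₀ = 0.0023 × 8.6904 × (20.55 + 17.8) × √7.9 = 0.0023 × 8.6904 × 38.35 × 2.8107 = 2.1545 mm/d
ETc = Kc × ET₀ = 1.13 × 2.1545 = 2.4346 mm/d
Over 5 days: 2.4346 × 5 = 12.173 mm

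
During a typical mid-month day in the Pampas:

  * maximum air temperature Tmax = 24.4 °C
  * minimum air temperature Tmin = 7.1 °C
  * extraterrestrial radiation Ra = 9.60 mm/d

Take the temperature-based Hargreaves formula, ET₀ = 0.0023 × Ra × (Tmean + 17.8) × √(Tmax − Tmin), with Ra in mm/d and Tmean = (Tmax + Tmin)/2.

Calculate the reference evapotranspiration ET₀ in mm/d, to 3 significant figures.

3.08 mm/d

Tmean = (24.4 + 7.1)/2 = 15.75 °C
ET₀ = 0.0023 × 9.60 × (15.75 + 17.8) × √17.3 = 0.0023 × 9.60 × 33.55 × 4.1593 = 3.0811 mm/d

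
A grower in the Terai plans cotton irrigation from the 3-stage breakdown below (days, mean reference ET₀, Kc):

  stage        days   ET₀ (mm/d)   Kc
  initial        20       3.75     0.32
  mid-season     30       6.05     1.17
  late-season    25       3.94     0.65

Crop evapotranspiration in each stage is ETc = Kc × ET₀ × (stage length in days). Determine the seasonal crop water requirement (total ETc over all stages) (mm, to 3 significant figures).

300 mm

initial: 0.32 × 3.75 × 20 = 24.00 mm
mid-season: 1.17 × 6.05 × 30 = 212.36 mm
late-season: 0.65 × 3.94 × 25 = 64.03 mm
Seasonal total = 300.39 mm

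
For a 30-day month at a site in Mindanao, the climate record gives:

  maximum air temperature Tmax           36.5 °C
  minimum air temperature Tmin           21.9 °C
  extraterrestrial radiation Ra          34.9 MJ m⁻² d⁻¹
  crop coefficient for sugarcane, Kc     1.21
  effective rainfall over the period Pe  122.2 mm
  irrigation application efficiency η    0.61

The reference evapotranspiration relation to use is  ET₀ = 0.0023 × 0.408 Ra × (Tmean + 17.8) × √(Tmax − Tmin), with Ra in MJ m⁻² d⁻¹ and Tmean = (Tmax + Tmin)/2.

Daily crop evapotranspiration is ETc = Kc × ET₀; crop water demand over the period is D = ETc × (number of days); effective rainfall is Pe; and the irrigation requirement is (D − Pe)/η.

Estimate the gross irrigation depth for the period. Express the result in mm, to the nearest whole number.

Tmean = (36.5 + 21.9)/2 = 29.20 °C
0.408 Ra = 0.408 × 34.9 = 14.2392 mm/d equivalent
ET₀ = 0.0023 × 14.2392 × (29.20 + 17.8) × √14.6 = 0.0023 × 14.2392 × 47.00 × 3.8210 = 5.8815 mm/d
ETc = Kc × ET₀ = 1.21 × 5.8815 = 7.1166 mm/d
Crop demand D = ETc × 30 d = 7.1166 × 30 = 213.498 mm
D − Pe = 213.498 − 122.2 = 91.298 mm
Gross irrigation = 91.298 / 0.61 = 149.669 mm

150 mm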